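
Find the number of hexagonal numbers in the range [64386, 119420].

65

The n-th hexagonal number is n(2n−1).
Smallest index with value ≥ 64386: n = 180 (giving 64620).
Largest index with value ≤ 119420: n = 244 (giving 118828).
Indices 180 through 244: 65 terms.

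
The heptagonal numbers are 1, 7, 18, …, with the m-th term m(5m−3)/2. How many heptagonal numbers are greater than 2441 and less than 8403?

27

The n-th heptagonal number is n(5n−3)/2.
Smallest index with value > 2441: n = 32 (giving 2512).
Largest index with value < 8403: n = 58 (giving 8323).
Indices 32 through 58: 27 terms.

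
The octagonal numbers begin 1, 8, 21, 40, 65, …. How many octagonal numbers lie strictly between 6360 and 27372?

49

The n-th octagonal number is n(3n−2).
Smallest index with value > 6360: n = 47 (giving 6533).
Largest index with value < 27372: n = 95 (giving 26885).
Indices 47 through 95: 49 terms.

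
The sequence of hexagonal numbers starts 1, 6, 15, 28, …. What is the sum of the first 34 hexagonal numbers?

Σ i(2i−1) = 2Σi² − Σi over i = 1..34.
Σi = 595 and Σi² = 13685.
2·13685 − 1·595 = 26775.

26775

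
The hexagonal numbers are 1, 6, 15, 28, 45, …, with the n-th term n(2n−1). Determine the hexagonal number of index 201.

201·(2·201 − 1) = 201·401 = 80601.

80601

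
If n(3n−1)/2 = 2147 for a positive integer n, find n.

38

Set n(3n−1)/2 = 2147, giving 3n² − n − 4294 = 0.
The discriminant is 1 + 24·2147 = 51529, and √51529 = 227.
So n = (1 + 227) / 6 = 228/6 = 38.
Check: 38·(3·38 − 1)/2 = 2147. ✓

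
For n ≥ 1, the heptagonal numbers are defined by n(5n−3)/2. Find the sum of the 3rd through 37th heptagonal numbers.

42875

Σ i(5i−3)/2 = (5Σi² − 3Σi) / 2 over i = 3..37.
Σi = 703 − 3 = 700 and Σi² = 17575 − 5 = 17570.
(5·17570 − 3·700) / 2 = 85750/2 = 42875.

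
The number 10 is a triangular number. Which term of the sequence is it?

Set n(n+1)/2 = 10, giving n² + n − 20 = 0.
The discriminant is 1 + 8·10 = 81, and √81 = 9.
So n = (-1 + 9) / 2 = 8/2 = 4.

4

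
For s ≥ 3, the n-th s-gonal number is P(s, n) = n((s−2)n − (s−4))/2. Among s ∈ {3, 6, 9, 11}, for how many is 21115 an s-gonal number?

2

s = 3: P(3, 205) = 21115. ✓
s = 6: P(6, 103) = 21115. ✓
s = 9: P(9, 78) = 21099 and P(9, 79) = 21646; 21115 is not s-gonal.
s = 11: P(11, 68) = 20570 and P(11, 69) = 21183; 21115 is not s-gonal.
Hits: s ∈ {3, 6} → 2.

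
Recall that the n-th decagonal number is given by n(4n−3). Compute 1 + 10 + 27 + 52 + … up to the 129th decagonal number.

2870465

Σ i(4i−3) = 4Σi² − 3Σi over i = 1..129.
Σi = 8385 and Σi² = 723905.
4·723905 − 3·8385 = 2870465.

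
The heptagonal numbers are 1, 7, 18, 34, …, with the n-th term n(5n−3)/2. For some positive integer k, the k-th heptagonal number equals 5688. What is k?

48

Set n(5n−3)/2 = 5688, giving 5n² − 3n − 11376 = 0.
The discriminant is 9 + 40·5688 = 227529, and √227529 = 477.
So n = (3 + 477) / 10 = 480/10 = 48.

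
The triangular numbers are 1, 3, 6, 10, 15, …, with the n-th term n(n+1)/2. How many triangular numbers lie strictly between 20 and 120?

9

The n-th triangular number is n(n+1)/2.
Smallest index with value > 20: n = 6 (giving 21).
Largest index with value < 120: n = 14 (giving 105).
Indices 6 through 14: 9 terms.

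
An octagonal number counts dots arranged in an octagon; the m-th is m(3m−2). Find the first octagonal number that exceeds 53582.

53600

Solve n(3n−2) > 53582 for integer n.
The largest n with value ≤ 53582 is 133 (since 52801 ≤ 53582 < 53600), so the first above is n = 134, value 53600.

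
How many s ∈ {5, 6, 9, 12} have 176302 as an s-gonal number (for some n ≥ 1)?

1

s = 5: P(5, 343) = 176302. ✓
s = 6: P(6, 297) = 176121 and P(6, 298) = 177310; 176302 is not s-gonal.
s = 9: P(9, 224) = 175056 and P(9, 225) = 176625; 176302 is not s-gonal.
s = 12: P(12, 188) = 175968 and P(12, 189) = 177849; 176302 is not s-gonal.
Hits: s ∈ {5} → 1.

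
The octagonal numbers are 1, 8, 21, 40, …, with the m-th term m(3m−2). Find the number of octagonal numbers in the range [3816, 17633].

42

The n-th octagonal number is n(3n−2).
Smallest index with value ≥ 3816: n = 36 (giving 3816).
Largest index with value ≤ 17633: n = 77 (giving 17633).
Indices 36 through 77: 42 terms.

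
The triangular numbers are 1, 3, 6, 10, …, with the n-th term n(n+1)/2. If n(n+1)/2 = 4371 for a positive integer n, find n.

Set n(n+1)/2 = 4371, giving n² + n − 8742 = 0.
So n = (-1 + 187) / 2 = 186/2 = 93.
Check: 93·94/2 = 4371. ✓

93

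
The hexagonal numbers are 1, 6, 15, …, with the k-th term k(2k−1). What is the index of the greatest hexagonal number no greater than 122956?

Solve n(2n−1) ≤ 122956 for integer n.
n = 248 gives 122760 ≤ 122956, while n = 249 gives 123753 > 122956; so the answer is index 248.

248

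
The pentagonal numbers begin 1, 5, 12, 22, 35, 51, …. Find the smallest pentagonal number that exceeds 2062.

2147

Solve n(3n−1)/2 > 2062 for integer n.
The largest n with value ≤ 2062 is 37 (since 2035 ≤ 2062 < 2147), so the first above is n = 38, value 2147.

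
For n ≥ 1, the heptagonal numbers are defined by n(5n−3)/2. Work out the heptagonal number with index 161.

64561

The 161st heptagonal number is n(5n−3)/2 with n = 161.
161·(5·161 − 3)/2 = 161·802/2 = 161·401 = 64561.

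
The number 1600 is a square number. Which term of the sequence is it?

40

We need n² = 1600, so n = √1600 = 40.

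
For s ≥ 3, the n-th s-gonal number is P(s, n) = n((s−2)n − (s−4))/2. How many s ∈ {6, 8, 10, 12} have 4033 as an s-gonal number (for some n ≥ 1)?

1

s = 6: P(6, 45) = 4005 and P(6, 46) = 4186; 4033 is not s-gonal.
s = 8: P(8, 37) = 4033. ✓
s = 10: P(10, 32) = 4000 and P(10, 33) = 4257; 4033 is not s-gonal.
s = 12: P(12, 28) = 3808 and P(12, 29) = 4089; 4033 is not s-gonal.
Hits: s ∈ {8} → 1.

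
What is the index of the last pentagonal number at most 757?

22

Solve n(3n−1)/2 ≤ 757 for integer n.
n = 22 gives 715 ≤ 757, while n = 23 gives 782 > 757; so the answer is index 22.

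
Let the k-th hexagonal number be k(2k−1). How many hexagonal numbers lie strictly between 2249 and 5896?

21

The n-th hexagonal number is n(2n−1).
Smallest index with value > 2249: n = 34 (giving 2278).
Largest index with value < 5896: n = 54 (giving 5778).
Indices 34 through 54: 21 terms.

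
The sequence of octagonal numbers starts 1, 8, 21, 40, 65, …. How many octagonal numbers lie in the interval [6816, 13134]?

The n-th octagonal number is n(3n−2).
Smallest index with value ≥ 6816: n = 48 (giving 6816).
Largest index with value ≤ 13134: n = 66 (giving 12936).
Indices 48 through 66: 19 terms.

19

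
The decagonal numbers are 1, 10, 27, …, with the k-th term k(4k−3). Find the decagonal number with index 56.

12376

The 56th decagonal number is n(4n−3) with n = 56.
56·(4·56 − 3) = 56·221 = 12376.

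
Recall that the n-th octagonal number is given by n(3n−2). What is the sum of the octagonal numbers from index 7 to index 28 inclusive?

22099

Σ i(3i−2) = 3Σi² − 2Σi over i = 7..28.
Σi = 406 − 21 = 385 and Σi² = 7714 − 91 = 7623.
3·7623 − 2·385 = 22099.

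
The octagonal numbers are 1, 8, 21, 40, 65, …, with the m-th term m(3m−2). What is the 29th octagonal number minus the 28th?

169

Consecutive octagonal numbers differ by 6n − 5: here 6·29 − 5 = 169.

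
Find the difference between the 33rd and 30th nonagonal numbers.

33·(7·33 − 5)/2 = 3729 and 30·(7·30 − 5)/2 = 3075.
Difference: 3729 − 3075 = 654.

654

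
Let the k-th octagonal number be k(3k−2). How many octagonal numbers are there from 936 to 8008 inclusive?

The n-th octagonal number is n(3n−2).
Smallest index with value ≥ 936: n = 18 (giving 936).
Largest index with value ≤ 8008: n = 52 (giving 8008).
Indices 18 through 52: 35 terms.

35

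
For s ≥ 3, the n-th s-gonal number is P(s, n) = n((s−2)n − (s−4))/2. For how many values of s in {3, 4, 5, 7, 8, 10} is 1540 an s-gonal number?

s = 3: P(3, 55) = 1540. ✓
s = 4: P(4, 39) = 1521 and P(4, 40) = 1600; 1540 is not s-gonal.
s = 5: P(5, 32) = 1520 and P(5, 33) = 1617; 1540 is not s-gonal.
s = 7: P(7, 25) = 1525 and P(7, 26) = 1651; 1540 is not s-gonal.
s = 8: P(8, 22) = 1408 and P(8, 23) = 1541; 1540 is not s-gonal.
s = 10: P(10, 20) = 1540. ✓
Hits: s ∈ {3, 10} → 2.

2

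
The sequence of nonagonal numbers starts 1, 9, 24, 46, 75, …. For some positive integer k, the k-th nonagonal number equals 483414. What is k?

372

Set n(7n−5)/2 = 483414, giving 7n² − 5n − 966828 = 0.
So n = (5 + 5203) / 14 = 5208/14 = 372.
Check: 372·(7·372 − 5)/2 = 483414. ✓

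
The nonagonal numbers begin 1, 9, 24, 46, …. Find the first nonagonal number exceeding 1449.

Solve n(7n−5)/2 > 1449 for integer n.
The largest n with value ≤ 1449 is 20 (since 1350 ≤ 1449 < 1491), so the first above is n = 21, value 1491.

1491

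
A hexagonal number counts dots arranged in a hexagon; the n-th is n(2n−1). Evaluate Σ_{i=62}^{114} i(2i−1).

Σ i(2i−1) = 2Σi² − Σi over i = 62..114.
Σi = 6555 − 1891 = 4664 and Σi² = 500365 − 77531 = 422834.
2·422834 − 1·4664 = 841004.

841004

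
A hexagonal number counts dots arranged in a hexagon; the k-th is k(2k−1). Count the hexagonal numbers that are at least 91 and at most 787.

The n-th hexagonal number is n(2n−1).
Smallest index with value ≥ 91: n = 7 (giving 91).
Largest index with value ≤ 787: n = 20 (giving 780).
Indices 7 through 20: 14 terms.

14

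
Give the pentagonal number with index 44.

2882

The 44th pentagonal number is n(3n−1)/2 with n = 44.
44·(3·44 − 1)/2 = 44·131/2 = 2882.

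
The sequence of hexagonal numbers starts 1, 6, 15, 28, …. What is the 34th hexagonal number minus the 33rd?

Consecutive hexagonal numbers differ by 4n − 3: here 4·34 − 3 = 133.

133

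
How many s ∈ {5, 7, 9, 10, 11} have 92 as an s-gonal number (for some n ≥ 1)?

1

s = 5: P(5, 8) = 92. ✓
s = 7: P(7, 6) = 81 and P(7, 7) = 112; 92 is not s-gonal.
s = 9: P(9, 5) = 75 and P(9, 6) = 111; 92 is not s-gonal.
s = 10: P(10, 5) = 85 and P(10, 6) = 126; 92 is not s-gonal.
s = 11: P(11, 4) = 58 and P(11, 5) = 95; 92 is not s-gonal.
Hits: s ∈ {5} → 1.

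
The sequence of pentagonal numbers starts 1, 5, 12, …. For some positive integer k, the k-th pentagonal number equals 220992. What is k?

Set n(3n−1)/2 = 220992, giving 3n² − n − 441984 = 0.
The discriminant is 1 + 24·220992 = 5303809, and √5303809 = 2303.
So n = (1 + 2303) / 6 = 2304/6 = 384.

384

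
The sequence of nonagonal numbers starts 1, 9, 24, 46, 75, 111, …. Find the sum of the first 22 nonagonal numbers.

Σ i(7i−5)/2 = (7Σi² − 5Σi) / 2 over i = 1..22.
Σi = 253 and Σi² = 3795.
(7·3795 − 5·253) / 2 = 25300/2 = 12650.

12650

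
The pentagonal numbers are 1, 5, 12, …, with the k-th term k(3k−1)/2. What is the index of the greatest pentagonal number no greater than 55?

6

Solve n(3n−1)/2 ≤ 55 for integer n.
n = 6 gives 51 ≤ 55, while n = 7 gives 70 > 55; so the answer is index 6.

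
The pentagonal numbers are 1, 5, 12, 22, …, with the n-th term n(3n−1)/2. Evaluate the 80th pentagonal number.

The 80th pentagonal number is n(3n−1)/2 with n = 80.
80·(3·80 − 1)/2 = 80·239/2 = 9560.

9560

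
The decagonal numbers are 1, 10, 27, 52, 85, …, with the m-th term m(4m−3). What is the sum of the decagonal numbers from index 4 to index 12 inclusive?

2328

Σ i(4i−3) = 4Σi² − 3Σi over i = 4..12.
Σi = 78 − 6 = 72 and Σi² = 650 − 14 = 636.
4·636 − 3·72 = 2328.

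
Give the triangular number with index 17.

17·18/2 = 306/2 = 153.

153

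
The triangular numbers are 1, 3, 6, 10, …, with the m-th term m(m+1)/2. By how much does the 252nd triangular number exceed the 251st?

Consecutive triangular numbers differ by n: T_{252} − T_{251} = 252.

252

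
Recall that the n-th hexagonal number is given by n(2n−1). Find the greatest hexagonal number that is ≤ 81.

66

Solve n(2n−1) ≤ 81 for integer n.
n = 6 gives 66 ≤ 81, while n = 7 gives 91 > 81; so the answer is 66.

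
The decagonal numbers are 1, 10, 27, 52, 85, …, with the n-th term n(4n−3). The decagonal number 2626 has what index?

Set n(4n−3) = 2626, giving 4n² − 3n − 2626 = 0.
So n = (3 + 205) / 8 = 208/8 = 26.
Check: 26·(4·26 − 3) = 2626. ✓

26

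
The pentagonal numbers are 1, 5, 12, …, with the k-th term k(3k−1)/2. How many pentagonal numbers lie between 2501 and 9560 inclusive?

40

The n-th pentagonal number is n(3n−1)/2.
Smallest index with value ≥ 2501: n = 41 (giving 2501).
Largest index with value ≤ 9560: n = 80 (giving 9560).
Indices 41 through 80: 40 terms.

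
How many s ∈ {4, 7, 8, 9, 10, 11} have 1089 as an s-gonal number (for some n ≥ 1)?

s = 4: P(4, 33) = 1089. ✓
s = 7: P(7, 21) = 1071 and P(7, 22) = 1177; 1089 is not s-gonal.
s = 8: P(8, 19) = 1045 and P(8, 20) = 1160; 1089 is not s-gonal.
s = 9: P(9, 18) = 1089. ✓
s = 10: P(10, 16) = 976 and P(10, 17) = 1105; 1089 is not s-gonal.
s = 11: P(11, 15) = 960 and P(11, 16) = 1096; 1089 is not s-gonal.
Hits: s ∈ {4, 9} → 2.

2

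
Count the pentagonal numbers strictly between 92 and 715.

13

The n-th pentagonal number is n(3n−1)/2.
Smallest index with value > 92: n = 9 (giving 117).
Largest index with value < 715: n = 21 (giving 651).
Indices 9 through 21: 13 terms.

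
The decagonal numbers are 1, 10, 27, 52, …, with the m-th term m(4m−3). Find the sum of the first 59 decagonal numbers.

275530

Σ i(4i−3) = 4Σi² − 3Σi over i = 1..59.
Σi = 1770 and Σi² = 70210.
4·70210 − 3·1770 = 275530.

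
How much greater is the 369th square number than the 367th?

369² = 136161 and 367² = 134689.
Difference: 136161 − 134689 = 1472.

1472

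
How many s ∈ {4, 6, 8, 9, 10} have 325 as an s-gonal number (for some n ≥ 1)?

2

s = 4: P(4, 18) = 324 and P(4, 19) = 361; 325 is not s-gonal.
s = 6: P(6, 13) = 325. ✓
s = 8: P(8, 10) = 280 and P(8, 11) = 341; 325 is not s-gonal.
s = 9: P(9, 10) = 325. ✓
s = 10: P(10, 9) = 297 and P(10, 10) = 370; 325 is not s-gonal.
Hits: s ∈ {6, 9} → 2.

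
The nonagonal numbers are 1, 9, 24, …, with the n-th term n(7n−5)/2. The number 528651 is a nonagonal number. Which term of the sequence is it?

389

Set n(7n−5)/2 = 528651, giving 7n² − 5n − 1057302 = 0.
So n = (5 + 5441) / 14 = 5446/14 = 389.
Check: 389·(7·389 − 5)/2 = 528651. ✓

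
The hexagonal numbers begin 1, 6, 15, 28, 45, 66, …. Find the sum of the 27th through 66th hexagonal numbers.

Σ i(2i−1) = 2Σi² − Σi over i = 27..66.
Σi = 2211 − 351 = 1860 and Σi² = 98021 − 6201 = 91820.
2·91820 − 1·1860 = 181780.

181780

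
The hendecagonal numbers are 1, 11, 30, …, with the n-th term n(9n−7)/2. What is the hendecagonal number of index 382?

The 382nd hendecagonal number is n(9n−7)/2 with n = 382.
382·(9·382 − 7)/2 = 382·3431/2 = 655321.

655321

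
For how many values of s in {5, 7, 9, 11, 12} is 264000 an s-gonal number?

s = 5: P(5, 419) = 263132 and P(5, 420) = 264390; 264000 is not s-gonal.
s = 7: P(7, 325) = 263575 and P(7, 326) = 265201; 264000 is not s-gonal.
s = 9: P(9, 275) = 264000. ✓
s = 11: P(11, 242) = 262691 and P(11, 243) = 264870; 264000 is not s-gonal.
s = 12: P(12, 230) = 263580 and P(12, 231) = 265881; 264000 is not s-gonal.
Hits: s ∈ {9} → 1.

1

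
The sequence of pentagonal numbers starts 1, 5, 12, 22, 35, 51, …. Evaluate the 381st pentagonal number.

217551

The 381st pentagonal number is n(3n−1)/2 with n = 381.
381·(3·381 − 1)/2 = 381·1142/2 = 381·571 = 217551.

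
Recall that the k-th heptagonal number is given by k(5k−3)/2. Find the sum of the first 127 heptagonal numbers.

Σ i(5i−3)/2 = (5Σi² − 3Σi) / 2 over i = 1..127.
Σi = 8128 and Σi² = 690880.
(5·690880 − 3·8128) / 2 = 3430016/2 = 1715008.

1715008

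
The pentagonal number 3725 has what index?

Set n(3n−1)/2 = 3725, giving 3n² − n − 7450 = 0.
The discriminant is 1 + 24·3725 = 89401, and √89401 = 299.
So n = (1 + 299) / 6 = 300/6 = 50.
Check: 50·(3·50 − 1)/2 = 3725. ✓

50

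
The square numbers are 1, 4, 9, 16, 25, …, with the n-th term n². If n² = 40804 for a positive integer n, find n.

202

We need n² = 40804, so n = √40804 = 202.
Check: 202² = 40804. ✓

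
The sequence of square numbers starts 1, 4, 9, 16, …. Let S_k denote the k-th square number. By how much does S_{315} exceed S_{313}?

315² = 99225 and 313² = 97969.
Difference: 99225 − 97969 = 1256.

1256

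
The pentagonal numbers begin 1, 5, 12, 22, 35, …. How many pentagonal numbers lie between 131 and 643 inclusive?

The n-th pentagonal number is n(3n−1)/2.
Smallest index with value ≥ 131: n = 10 (giving 145).
Largest index with value ≤ 643: n = 20 (giving 590).
Indices 10 through 20: 11 terms.

11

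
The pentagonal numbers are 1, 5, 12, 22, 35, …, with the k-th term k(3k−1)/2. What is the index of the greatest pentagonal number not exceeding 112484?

Solve n(3n−1)/2 ≤ 112484 for integer n.
n = 274 gives 112477 ≤ 112484, while n = 275 gives 113300 > 112484; so the answer is index 274.

274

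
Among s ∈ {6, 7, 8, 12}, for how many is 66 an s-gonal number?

s = 6: P(6, 6) = 66. ✓
s = 7: P(7, 5) = 55 and P(7, 6) = 81; 66 is not s-gonal.
s = 8: P(8, 5) = 65 and P(8, 6) = 96; 66 is not s-gonal.
s = 12: P(12, 4) = 64 and P(12, 5) = 105; 66 is not s-gonal.
Hits: s ∈ {6} → 1.

1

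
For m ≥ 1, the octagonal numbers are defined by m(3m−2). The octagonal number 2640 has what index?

Set n(3n−2) = 2640, giving 3n² − 2n − 2640 = 0.
The discriminant is 4 + 12·2640 = 31684, and √31684 = 178.
So n = (2 + 178) / 6 = 180/6 = 30.

30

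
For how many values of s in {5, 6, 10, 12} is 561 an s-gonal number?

s = 5: P(5, 19) = 532 and P(5, 20) = 590; 561 is not s-gonal.
s = 6: P(6, 17) = 561. ✓
s = 10: P(10, 12) = 540 and P(10, 13) = 637; 561 is not s-gonal.
s = 12: P(12, 11) = 561. ✓
Hits: s ∈ {6, 12} → 2.

2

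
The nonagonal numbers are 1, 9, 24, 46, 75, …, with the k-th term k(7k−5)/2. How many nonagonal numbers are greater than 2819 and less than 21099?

49

The n-th nonagonal number is n(7n−5)/2.
Smallest index with value > 2819: n = 29 (giving 2871).
Largest index with value < 21099: n = 77 (giving 20559).
Indices 29 through 77: 49 terms.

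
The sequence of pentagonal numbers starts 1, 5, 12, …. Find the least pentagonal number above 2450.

2501

Solve n(3n−1)/2 > 2450 for integer n.
The largest n with value ≤ 2450 is 40 (since 2380 ≤ 2450 < 2501), so the first above is n = 41, value 2501.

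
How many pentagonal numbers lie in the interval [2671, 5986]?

21

The n-th pentagonal number is n(3n−1)/2.
Smallest index with value ≥ 2671: n = 43 (giving 2752).
Largest index with value ≤ 5986: n = 63 (giving 5922).
Indices 43 through 63: 21 terms.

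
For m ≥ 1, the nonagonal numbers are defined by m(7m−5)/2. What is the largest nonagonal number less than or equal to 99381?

98364

Solve n(7n−5)/2 ≤ 99381 for integer n.
n = 168 gives 98364 ≤ 99381, while n = 169 gives 99541 > 99381; so the answer is 98364.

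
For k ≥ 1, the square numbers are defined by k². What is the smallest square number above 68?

Solve n² > 68 for integer n.
The largest n with value ≤ 68 is 8 (since 64 ≤ 68 < 81), so the first above is n = 9, value 81.

81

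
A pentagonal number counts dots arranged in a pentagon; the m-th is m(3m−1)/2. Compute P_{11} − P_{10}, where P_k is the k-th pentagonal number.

Consecutive pentagonal numbers differ by 3n − 2: here 3·11 − 2 = 31.

31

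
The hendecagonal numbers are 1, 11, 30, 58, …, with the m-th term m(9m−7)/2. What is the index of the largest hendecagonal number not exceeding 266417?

Solve n(9n−7)/2 ≤ 266417 for integer n.
n = 243 gives 264870 ≤ 266417, while n = 244 gives 267058 > 266417; so the answer is index 243.

243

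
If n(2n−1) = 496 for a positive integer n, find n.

16

Set n(2n−1) = 496, giving 2n² − n − 496 = 0.
The discriminant is 1 + 8·496 = 3969, and √3969 = 63.
So n = (1 + 63) / 4 = 64/4 = 16.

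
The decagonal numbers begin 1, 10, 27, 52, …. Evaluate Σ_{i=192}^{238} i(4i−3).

Σ i(4i−3) = 4Σi² − 3Σi over i = 192..238.
Σi = 28441 − 18336 = 10105 and Σi² = 4522119 − 2340896 = 2181223.
4·2181223 − 3·10105 = 8694577.

8694577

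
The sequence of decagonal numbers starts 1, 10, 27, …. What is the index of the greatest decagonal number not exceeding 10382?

51

Solve n(4n−3) ≤ 10382 for integer n.
n = 51 gives 10251 ≤ 10382, while n = 52 gives 10660 > 10382; so the answer is index 51.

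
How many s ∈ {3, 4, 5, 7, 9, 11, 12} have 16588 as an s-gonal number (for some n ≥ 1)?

1

s = 3: P(3, 181) = 16471 and P(3, 182) = 16653; 16588 is not s-gonal.
s = 4: P(4, 128) = 16384 and P(4, 129) = 16641; 16588 is not s-gonal.
s = 5: P(5, 105) = 16485 and P(5, 106) = 16801; 16588 is not s-gonal.
s = 7: P(7, 81) = 16281 and P(7, 82) = 16687; 16588 is not s-gonal.
s = 9: P(9, 69) = 16491 and P(9, 70) = 16975; 16588 is not s-gonal.
s = 11: P(11, 61) = 16531 and P(11, 62) = 17081; 16588 is not s-gonal.
s = 12: P(12, 58) = 16588. ✓
Hits: s ∈ {12} → 1.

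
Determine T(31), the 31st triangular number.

496

31·32/2 = 992/2 = 496.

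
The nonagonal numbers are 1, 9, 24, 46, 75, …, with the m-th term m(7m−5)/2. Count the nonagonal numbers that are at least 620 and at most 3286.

18

The n-th nonagonal number is n(7n−5)/2.
Smallest index with value ≥ 620: n = 14 (giving 651).
Largest index with value ≤ 3286: n = 31 (giving 3286).
Indices 14 through 31: 18 terms.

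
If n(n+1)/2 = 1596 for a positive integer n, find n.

Set n(n+1)/2 = 1596, giving n² + n − 3192 = 0.
So n = (-1 + 113) / 2 = 112/2 = 56.

56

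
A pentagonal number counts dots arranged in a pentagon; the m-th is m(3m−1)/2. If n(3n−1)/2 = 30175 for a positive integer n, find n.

Set n(3n−1)/2 = 30175, giving 3n² − n − 60350 = 0.
So n = (1 + 851) / 6 = 852/6 = 142.

142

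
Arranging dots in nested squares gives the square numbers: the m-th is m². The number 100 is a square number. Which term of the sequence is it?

10

We need n² = 100, so n = √100 = 10.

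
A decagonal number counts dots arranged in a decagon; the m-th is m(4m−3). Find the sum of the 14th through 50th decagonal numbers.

Σ i(4i−3) = 4Σi² − 3Σi over i = 14..50.
Σi = 1275 − 91 = 1184 and Σi² = 42925 − 819 = 42106.
4·42106 − 3·1184 = 164872.

164872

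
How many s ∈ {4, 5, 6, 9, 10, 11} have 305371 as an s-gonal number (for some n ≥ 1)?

s = 4: P(4, 552) = 304704 and P(4, 553) = 305809; 305371 is not s-gonal.
s = 5: P(5, 451) = 304876 and P(5, 452) = 306230; 305371 is not s-gonal.
s = 6: P(6, 391) = 305371. ✓
s = 9: P(9, 295) = 303850 and P(9, 296) = 305916; 305371 is not s-gonal.
s = 10: P(10, 276) = 303876 and P(10, 277) = 306085; 305371 is not s-gonal.
s = 11: P(11, 260) = 303290 and P(11, 261) = 305631; 305371 is not s-gonal.
Hits: s ∈ {6} → 1.

1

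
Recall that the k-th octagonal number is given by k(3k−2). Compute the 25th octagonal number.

25·(3·25 − 2) = 25·73 = 1825.

1825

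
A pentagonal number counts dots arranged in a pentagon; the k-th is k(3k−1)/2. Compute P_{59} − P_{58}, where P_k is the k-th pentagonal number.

175

Consecutive pentagonal numbers differ by 3n − 2: here 3·59 − 2 = 175.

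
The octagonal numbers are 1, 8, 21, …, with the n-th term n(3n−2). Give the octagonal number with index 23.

23·(3·23 − 2) = 23·67 = 1541.

1541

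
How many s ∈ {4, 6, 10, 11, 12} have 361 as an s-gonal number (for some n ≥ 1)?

1

s = 4: P(4, 19) = 361. ✓
s = 6: P(6, 13) = 325 and P(6, 14) = 378; 361 is not s-gonal.
s = 10: P(10, 9) = 297 and P(10, 10) = 370; 361 is not s-gonal.
s = 11: P(11, 9) = 333 and P(11, 10) = 415; 361 is not s-gonal.
s = 12: P(12, 8) = 288 and P(12, 9) = 369; 361 is not s-gonal.
Hits: s ∈ {4} → 1.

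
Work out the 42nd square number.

The 42nd square number is n² with n = 42.
42² = 1764.

1764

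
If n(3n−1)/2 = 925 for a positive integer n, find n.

25

Set n(3n−1)/2 = 925, giving 3n² − n − 1850 = 0.
The discriminant is 1 + 24·925 = 22201, and √22201 = 149.
So n = (1 + 149) / 6 = 150/6 = 25.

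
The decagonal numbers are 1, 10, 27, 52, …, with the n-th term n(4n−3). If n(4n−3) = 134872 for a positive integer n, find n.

Set n(4n−3) = 134872, giving 4n² − 3n − 134872 = 0.
So n = (3 + 1469) / 8 = 1472/8 = 184.
Check: 184·(4·184 − 3) = 134872. ✓

184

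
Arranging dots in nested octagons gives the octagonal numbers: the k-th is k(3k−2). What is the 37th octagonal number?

The 37th octagonal number is n(3n−2) with n = 37.
37·(3·37 − 2) = 37·109 = 4033.

4033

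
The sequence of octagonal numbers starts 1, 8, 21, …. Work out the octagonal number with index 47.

47·(3·47 − 2) = 47·139 = 6533.

6533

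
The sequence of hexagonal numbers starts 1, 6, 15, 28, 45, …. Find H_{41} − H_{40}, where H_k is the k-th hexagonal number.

Consecutive hexagonal numbers differ by 4n − 3: here 4·41 − 3 = 161.

161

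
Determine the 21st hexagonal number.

The 21st hexagonal number is n(2n−1) with n = 21.
21·(2·21 − 1) = 21·41 = 861.

861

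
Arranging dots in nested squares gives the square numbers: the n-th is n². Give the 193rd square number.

The 193rd square number is n² with n = 193.
193² = 37249.

37249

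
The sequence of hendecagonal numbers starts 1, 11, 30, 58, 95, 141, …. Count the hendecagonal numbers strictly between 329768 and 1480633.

The n-th hendecagonal number is n(9n−7)/2.
Smallest index with value > 329768: n = 272 (giving 331976).
Largest index with value < 1480633: n = 573 (giving 1475475).
Indices 272 through 573: 302 terms.

302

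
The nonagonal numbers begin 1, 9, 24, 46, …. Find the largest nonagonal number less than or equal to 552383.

550639

Solve n(7n−5)/2 ≤ 552383 for integer n.
n = 397 gives 550639 ≤ 552383, while n = 398 gives 553419 > 552383; so the answer is 550639.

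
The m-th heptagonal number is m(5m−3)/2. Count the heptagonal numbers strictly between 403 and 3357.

The n-th heptagonal number is n(5n−3)/2.
Smallest index with value > 403: n = 14 (giving 469).
Largest index with value < 3357: n = 36 (giving 3186).
Indices 14 through 36: 23 terms.

23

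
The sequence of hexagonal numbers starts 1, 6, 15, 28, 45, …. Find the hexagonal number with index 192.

The 192nd hexagonal number is n(2n−1) with n = 192.
192·(2·192 − 1) = 192·383 = 73536.

73536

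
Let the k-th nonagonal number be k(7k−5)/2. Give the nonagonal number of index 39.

5226

The 39th nonagonal number is n(7n−5)/2 with n = 39.
39·(7·39 − 5)/2 = 39·268/2 = 39·134 = 5226.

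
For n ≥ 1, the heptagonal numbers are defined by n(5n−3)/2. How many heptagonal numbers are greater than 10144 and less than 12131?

The n-th heptagonal number is n(5n−3)/2.
Smallest index with value > 10144: n = 65 (giving 10465).
Largest index with value < 12131: n = 69 (giving 11799).
Indices 65 through 69: 5 terms.

5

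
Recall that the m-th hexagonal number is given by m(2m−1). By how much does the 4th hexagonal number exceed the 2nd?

22

4·(2·4 − 1) = 28 and 2·(2·2 − 1) = 6.
Difference: 28 − 6 = 22.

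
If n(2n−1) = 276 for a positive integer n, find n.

Set n(2n−1) = 276, giving 2n² − n − 276 = 0.
The discriminant is 1 + 8·276 = 2209, and √2209 = 47.
So n = (1 + 47) / 4 = 48/4 = 12.
Check: 12·(2·12 − 1) = 276. ✓

12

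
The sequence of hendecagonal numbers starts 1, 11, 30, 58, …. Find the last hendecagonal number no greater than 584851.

Solve n(9n−7)/2 ≤ 584851 for integer n.
n = 360 gives 581940 ≤ 584851, while n = 361 gives 585181 > 584851; so the answer is 581940.

581940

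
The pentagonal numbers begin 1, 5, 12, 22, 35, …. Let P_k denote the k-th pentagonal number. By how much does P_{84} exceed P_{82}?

84·(3·84 − 1)/2 = 10542 and 82·(3·82 − 1)/2 = 10045.
Difference: 10542 − 10045 = 497.

497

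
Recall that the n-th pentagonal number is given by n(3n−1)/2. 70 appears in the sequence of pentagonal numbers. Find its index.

Set n(3n−1)/2 = 70, giving 3n² − n − 140 = 0.
So n = (1 + 41) / 6 = 42/6 = 7.
Check: 7·(3·7 − 1)/2 = 70. ✓

7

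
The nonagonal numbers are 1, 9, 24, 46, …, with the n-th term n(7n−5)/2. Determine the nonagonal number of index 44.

The 44th nonagonal number is n(7n−5)/2 with n = 44.
44·(7·44 − 5)/2 = 44·303/2 = 6666.

6666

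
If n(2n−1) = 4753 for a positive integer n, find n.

Set n(2n−1) = 4753, giving 2n² − n − 4753 = 0.
The discriminant is 1 + 8·4753 = 38025, and √38025 = 195.
So n = (1 + 195) / 4 = 196/4 = 49.
Check: 49·(2·49 − 1) = 4753. ✓

49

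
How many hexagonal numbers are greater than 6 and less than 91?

4

The n-th hexagonal number is n(2n−1).
Smallest index with value > 6: n = 3 (giving 15).
Largest index with value < 91: n = 6 (giving 66).
Indices 3 through 6: 4 terms.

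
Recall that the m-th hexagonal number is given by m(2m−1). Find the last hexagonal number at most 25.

15

Solve n(2n−1) ≤ 25 for integer n.
n = 3 gives 15 ≤ 25, while n = 4 gives 28 > 25; so the answer is 15.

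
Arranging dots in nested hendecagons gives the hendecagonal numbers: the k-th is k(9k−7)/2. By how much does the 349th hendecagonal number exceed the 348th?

3133

Consecutive hendecagonal numbers differ by 9n − 8: here 9·349 − 8 = 3133.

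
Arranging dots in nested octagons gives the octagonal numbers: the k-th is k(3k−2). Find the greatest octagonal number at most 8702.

8640

Solve n(3n−2) ≤ 8702 for integer n.
n = 54 gives 8640 ≤ 8702, while n = 55 gives 8965 > 8702; so the answer is 8640.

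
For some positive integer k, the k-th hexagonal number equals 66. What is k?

6

Set n(2n−1) = 66, giving 2n² − n − 66 = 0.
The discriminant is 1 + 8·66 = 529, and √529 = 23.
So n = (1 + 23) / 4 = 24/4 = 6.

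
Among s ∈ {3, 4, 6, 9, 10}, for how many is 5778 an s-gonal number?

s = 3: P(3, 107) = 5778. ✓
s = 4: P(4, 76) = 5776 and P(4, 77) = 5929; 5778 is not s-gonal.
s = 6: P(6, 54) = 5778. ✓
s = 9: P(9, 40) = 5500 and P(9, 41) = 5781; 5778 is not s-gonal.
s = 10: P(10, 38) = 5662 and P(10, 39) = 5967; 5778 is not s-gonal.
Hits: s ∈ {3, 6} → 2.

2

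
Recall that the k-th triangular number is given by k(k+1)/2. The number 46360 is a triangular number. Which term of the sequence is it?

Set n(n+1)/2 = 46360, giving n² + n − 92720 = 0.
So n = (-1 + 609) / 2 = 608/2 = 304.
Check: 304·305/2 = 46360. ✓

304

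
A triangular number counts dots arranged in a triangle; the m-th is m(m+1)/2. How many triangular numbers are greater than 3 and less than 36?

The n-th triangular number is n(n+1)/2.
Smallest index with value > 3: n = 3 (giving 6).
Largest index with value < 36: n = 7 (giving 28).
Indices 3 through 7: 5 terms.

5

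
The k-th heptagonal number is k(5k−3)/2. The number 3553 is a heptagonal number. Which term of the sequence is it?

Set n(5n−3)/2 = 3553, giving 5n² − 3n − 7106 = 0.
The discriminant is 9 + 40·3553 = 142129, and √142129 = 377.
So n = (3 + 377) / 10 = 380/10 = 38.

38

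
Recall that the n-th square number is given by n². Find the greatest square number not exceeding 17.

16

Solve n² ≤ 17 for integer n.
n = 4 gives 16 ≤ 17, while n = 5 gives 25 > 17; so the answer is 16.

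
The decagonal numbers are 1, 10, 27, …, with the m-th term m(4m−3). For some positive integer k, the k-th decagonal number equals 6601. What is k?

41

Set n(4n−3) = 6601, giving 4n² − 3n − 6601 = 0.
So n = (3 + 325) / 8 = 328/8 = 41.
Check: 41·(4·41 − 3) = 6601. ✓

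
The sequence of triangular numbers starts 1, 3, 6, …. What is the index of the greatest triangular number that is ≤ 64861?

Solve n(n+1)/2 ≤ 64861 for integer n.
n = 359 gives 64620 ≤ 64861, while n = 360 gives 64980 > 64861; so the answer is index 359.

359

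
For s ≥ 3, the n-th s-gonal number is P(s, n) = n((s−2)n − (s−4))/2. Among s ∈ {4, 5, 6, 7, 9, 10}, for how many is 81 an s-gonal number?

s = 4: P(4, 9) = 81. ✓
s = 5: P(5, 7) = 70 and P(5, 8) = 92; 81 is not s-gonal.
s = 6: P(6, 6) = 66 and P(6, 7) = 91; 81 is not s-gonal.
s = 7: P(7, 6) = 81. ✓
s = 9: P(9, 5) = 75 and P(9, 6) = 111; 81 is not s-gonal.
s = 10: P(10, 4) = 52 and P(10, 5) = 85; 81 is not s-gonal.
Hits: s ∈ {4, 7} → 2.

2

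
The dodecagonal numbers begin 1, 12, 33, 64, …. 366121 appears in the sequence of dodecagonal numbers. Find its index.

Set n(5n−4) = 366121, giving 5n² − 4n − 366121 = 0.
The discriminant is 16 + 20·366121 = 7322436, and √7322436 = 2706.
So n = (4 + 2706) / 10 = 2710/10 = 271.

271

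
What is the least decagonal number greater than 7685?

Solve n(4n−3) > 7685 for integer n.
The largest n with value ≤ 7685 is 44 (since 7612 ≤ 7685 < 7965), so the first above is n = 45, value 7965.

7965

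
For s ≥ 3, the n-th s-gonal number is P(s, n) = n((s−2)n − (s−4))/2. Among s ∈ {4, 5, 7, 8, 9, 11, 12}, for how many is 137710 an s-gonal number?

s = 4: P(4, 371) = 137641 and P(4, 372) = 138384; 137710 is not s-gonal.
s = 5: P(5, 303) = 137562 and P(5, 304) = 138472; 137710 is not s-gonal.
s = 7: P(7, 235) = 137710. ✓
s = 8: P(8, 214) = 136960 and P(8, 215) = 138245; 137710 is not s-gonal.
s = 9: P(9, 198) = 136719 and P(9, 199) = 138106; 137710 is not s-gonal.
s = 11: P(11, 175) = 137200 and P(11, 176) = 138776; 137710 is not s-gonal.
s = 12: P(12, 166) = 137116 and P(12, 167) = 138777; 137710 is not s-gonal.
Hits: s ∈ {7} → 1.

1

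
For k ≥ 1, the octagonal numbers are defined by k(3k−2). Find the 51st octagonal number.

The 51st octagonal number is n(3n−2) with n = 51.
51·(3·51 − 2) = 51·151 = 7701.

7701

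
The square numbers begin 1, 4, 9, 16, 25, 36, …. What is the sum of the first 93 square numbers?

272459

Σ_{i=1}^{93} i² = 93·94·187/6 = 272459.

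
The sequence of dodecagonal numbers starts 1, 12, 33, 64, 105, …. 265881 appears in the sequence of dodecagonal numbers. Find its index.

Set n(5n−4) = 265881, giving 5n² − 4n − 265881 = 0.
So n = (4 + 2306) / 10 = 2310/10 = 231.
Check: 231·(5·231 − 4) = 265881. ✓

231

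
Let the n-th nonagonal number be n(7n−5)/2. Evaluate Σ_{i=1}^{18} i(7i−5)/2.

6954

Σ i(7i−5)/2 = (7Σi² − 5Σi) / 2 over i = 1..18.
Σi = 171 and Σi² = 2109.
(7·2109 − 5·171) / 2 = 13908/2 = 6954.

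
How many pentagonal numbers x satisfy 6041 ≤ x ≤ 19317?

50

The n-th pentagonal number is n(3n−1)/2.
Smallest index with value ≥ 6041: n = 64 (giving 6112).
Largest index with value ≤ 19317: n = 113 (giving 19097).
Indices 64 through 113: 50 terms.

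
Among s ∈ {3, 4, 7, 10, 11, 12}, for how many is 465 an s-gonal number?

1

s = 3: P(3, 30) = 465. ✓
s = 4: P(4, 21) = 441 and P(4, 22) = 484; 465 is not s-gonal.
s = 7: P(7, 13) = 403 and P(7, 14) = 469; 465 is not s-gonal.
s = 10: P(10, 11) = 451 and P(10, 12) = 540; 465 is not s-gonal.
s = 11: P(11, 10) = 415 and P(11, 11) = 506; 465 is not s-gonal.
s = 12: P(12, 10) = 460 and P(12, 11) = 561; 465 is not s-gonal.
Hits: s ∈ {3} → 1.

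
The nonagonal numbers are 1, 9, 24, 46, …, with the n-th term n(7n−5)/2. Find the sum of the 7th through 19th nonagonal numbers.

7904

Σ i(7i−5)/2 = (7Σi² − 5Σi) / 2 over i = 7..19.
Σi = 190 − 21 = 169 and Σi² = 2470 − 91 = 2379.
(7·2379 − 5·169) / 2 = 15808/2 = 7904.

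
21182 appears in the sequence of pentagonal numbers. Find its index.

119

Set n(3n−1)/2 = 21182, giving 3n² − n − 42364 = 0.
So n = (1 + 713) / 6 = 714/6 = 119.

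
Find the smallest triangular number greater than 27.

Solve n(n+1)/2 > 27 for integer n.
The largest n with value ≤ 27 is 6 (since 21 ≤ 27 < 28), so the first above is n = 7, value 28.

28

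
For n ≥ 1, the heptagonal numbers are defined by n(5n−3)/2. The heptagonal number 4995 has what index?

45

Set n(5n−3)/2 = 4995, giving 5n² − 3n − 9990 = 0.
The discriminant is 9 + 40·4995 = 199809, and √199809 = 447.
So n = (3 + 447) / 10 = 450/10 = 45.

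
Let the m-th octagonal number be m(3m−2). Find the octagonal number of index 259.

200725

259·(3·259 − 2) = 259·775 = 200725.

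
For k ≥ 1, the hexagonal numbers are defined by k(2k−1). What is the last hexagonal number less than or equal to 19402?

Solve n(2n−1) ≤ 19402 for integer n.
n = 98 gives 19110 ≤ 19402, while n = 99 gives 19503 > 19402; so the answer is 19110.

19110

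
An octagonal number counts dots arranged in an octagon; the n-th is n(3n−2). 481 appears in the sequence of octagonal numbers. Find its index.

13

Set n(3n−2) = 481, giving 3n² − 2n − 481 = 0.
The discriminant is 4 + 12·481 = 5776, and √5776 = 76.
So n = (2 + 76) / 6 = 78/6 = 13.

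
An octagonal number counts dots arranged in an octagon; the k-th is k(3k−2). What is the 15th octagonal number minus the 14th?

85

Consecutive octagonal numbers differ by 6n − 5: here 6·15 − 5 = 85.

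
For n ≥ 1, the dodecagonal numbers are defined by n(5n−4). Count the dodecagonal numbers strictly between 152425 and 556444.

158

The n-th dodecagonal number is n(5n−4).
Smallest index with value > 152425: n = 176 (giving 154176).
Largest index with value < 556444: n = 333 (giving 553113).
Indices 176 through 333: 158 terms.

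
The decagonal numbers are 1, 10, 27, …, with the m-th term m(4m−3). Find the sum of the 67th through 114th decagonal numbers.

Σ i(4i−3) = 4Σi² − 3Σi over i = 67..114.
Σi = 6555 − 2211 = 4344 and Σi² = 500365 − 98021 = 402344.
4·402344 − 3·4344 = 1596344.

1596344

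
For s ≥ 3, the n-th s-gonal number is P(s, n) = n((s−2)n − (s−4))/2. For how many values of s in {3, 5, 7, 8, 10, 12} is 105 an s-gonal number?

s = 3: P(3, 14) = 105. ✓
s = 5: P(5, 8) = 92 and P(5, 9) = 117; 105 is not s-gonal.
s = 7: P(7, 6) = 81 and P(7, 7) = 112; 105 is not s-gonal.
s = 8: P(8, 6) = 96 and P(8, 7) = 133; 105 is not s-gonal.
s = 10: P(10, 5) = 85 and P(10, 6) = 126; 105 is not s-gonal.
s = 12: P(12, 5) = 105. ✓
Hits: s ∈ {3, 12} → 2.

2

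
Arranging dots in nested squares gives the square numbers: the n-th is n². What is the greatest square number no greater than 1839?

1764

Solve n² ≤ 1839 for integer n.
n = 42 gives 1764 ≤ 1839, while n = 43 gives 1849 > 1839; so the answer is 1764.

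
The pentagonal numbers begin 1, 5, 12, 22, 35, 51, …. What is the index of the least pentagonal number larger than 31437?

145

Solve n(3n−1)/2 > 31437 for integer n.
The largest n with value ≤ 31437 is 144 (since 31032 ≤ 31437 < 31465), so the first above is n = 145, value 31465.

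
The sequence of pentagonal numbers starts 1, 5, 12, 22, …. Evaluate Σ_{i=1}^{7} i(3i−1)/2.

Σ i(3i−1)/2 = (3Σi² − Σi) / 2 over i = 1..7.
Σi = 28 and Σi² = 140.
(3·140 − 1·28) / 2 = 392/2 = 196.

196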